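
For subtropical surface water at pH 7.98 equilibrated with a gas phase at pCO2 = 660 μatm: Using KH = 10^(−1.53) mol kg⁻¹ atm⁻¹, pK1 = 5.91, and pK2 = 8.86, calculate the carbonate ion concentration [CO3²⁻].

[CO3²⁻] = 0.302 mmol/kg

[CO2*] = KH · pCO2 = 10^(−1.53) × 660×10^-6 = 1.948×10^-5 mol/kg
α₀ = 1/(1 + K1/[H⁺] + K1K2/[H⁺]²) = 1/(1 + 10^+2.07 + 10^+1.19) = 0.007464
DIC = [CO2*]/α₀ = 1.948×10^-5 / 0.007464 = 2.610 mmol/kg
[CO3²⁻] = α₂·DIC; α₂ = 0.1156, so [CO3²⁻] = 0.1156 × 2.610 = 0.302 mmol/kg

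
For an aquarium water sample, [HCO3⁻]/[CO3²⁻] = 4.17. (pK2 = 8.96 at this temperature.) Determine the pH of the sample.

From K2 = [H⁺][CO3²⁻]/[HCO3⁻]:  pH = pK2 − log₁₀([HCO3⁻]/[CO3²⁻])
log₁₀(4.17) = +0.620
pH = 8.96 − (+0.620) = 8.34

pH = 8.34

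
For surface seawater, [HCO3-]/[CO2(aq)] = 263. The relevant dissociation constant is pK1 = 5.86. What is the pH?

pH = 8.28

From K1 = [H⁺][HCO3-]/[CO2(aq)]:  pH = pK1 + log₁₀([HCO3-]/[CO2(aq)])
log₁₀(263) = +2.420
pH = 5.86 + (+2.420) = 8.28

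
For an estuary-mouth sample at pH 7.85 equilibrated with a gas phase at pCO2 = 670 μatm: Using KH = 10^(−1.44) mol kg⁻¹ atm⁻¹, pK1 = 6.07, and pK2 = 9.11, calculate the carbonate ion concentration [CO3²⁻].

[CO3²⁻] = 0.0806 mmol/kg

[CO2*] = KH · pCO2 = 10^(−1.44) × 670×10^-6 = 2.433×10^-5 mol/kg
α₀ = 1/(1 + K1/[H⁺] + K1K2/[H⁺]²) = 1/(1 + 10^+1.78 + 10^+0.52) = 0.01549
DIC = [CO2*]/α₀ = 2.433×10^-5 / 0.01549 = 1.571 mmol/kg
[CO3²⁻] = α₂·DIC; α₂ = 0.05128, so [CO3²⁻] = 0.05128 × 1.571 = 0.0806 mmol/kg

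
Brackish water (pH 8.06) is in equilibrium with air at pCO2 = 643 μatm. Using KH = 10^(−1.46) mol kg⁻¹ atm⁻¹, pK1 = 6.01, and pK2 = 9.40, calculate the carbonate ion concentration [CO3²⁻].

[CO3²⁻] = 0.114 mmol/kg

[CO2*] = KH · pCO2 = 10^(−1.46) × 643×10^-6 = 2.230×10^-5 mol/kg
α₀ = 1/(1 + K1/[H⁺] + K1K2/[H⁺]²) = 1/(1 + 10^+2.05 + 10^+0.71) = 0.008451
DIC = [CO2*]/α₀ = 2.230×10^-5 / 0.008451 = 2.638 mmol/kg
[CO3²⁻] = α₂·DIC; α₂ = 0.04334, so [CO3²⁻] = 0.04334 × 2.638 = 0.114 mmol/kg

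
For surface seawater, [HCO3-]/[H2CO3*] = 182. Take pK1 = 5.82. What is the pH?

From K1 = [H⁺][HCO3-]/[H2CO3*]:  pH = pK1 + log₁₀([HCO3-]/[H2CO3*])
log₁₀(182) = +2.260
pH = 5.82 + (+2.260) = 8.08

pH = 8.08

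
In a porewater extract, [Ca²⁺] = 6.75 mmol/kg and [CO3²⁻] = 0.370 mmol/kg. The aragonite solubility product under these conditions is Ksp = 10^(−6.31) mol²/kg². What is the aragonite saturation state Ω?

Ω = 5.10

Ksp = 10^(−6.31) = 4.898×10^-7
Ω = [Ca²⁺][CO3²⁻]/Ksp = (6.75×10^-3)(0.370×10^-3) / 4.898×10^-7 = 5.10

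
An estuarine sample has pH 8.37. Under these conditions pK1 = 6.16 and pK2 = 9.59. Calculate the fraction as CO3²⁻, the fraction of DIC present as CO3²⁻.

α₂ = 0.0565

α₂ = 1 / (1 + [H⁺]/K2 + [H⁺]²/(K1K2)) = 1 / (1 + 10^+1.22 + 10^-0.99)
   = 1 / (1 + 16.596 + 0.10233) = 1/17.698 = 0.05650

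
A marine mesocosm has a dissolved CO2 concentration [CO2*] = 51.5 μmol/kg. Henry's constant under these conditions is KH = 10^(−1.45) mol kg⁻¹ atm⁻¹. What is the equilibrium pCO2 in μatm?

KH = 10^(−1.45) = 3.548×10^-2 mol kg⁻¹ atm⁻¹
pCO2 = [CO2*]/KH = 51.5×10^-6 / 3.548×10^-2 = 1.45×10^-3 atm = 1450 μatm

pCO2 = 1450 μatm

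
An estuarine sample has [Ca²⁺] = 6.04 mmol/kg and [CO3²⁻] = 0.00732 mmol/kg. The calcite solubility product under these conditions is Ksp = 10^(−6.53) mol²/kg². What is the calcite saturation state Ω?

Ksp = 10^(−6.53) = 2.951×10^-7
Ω = [Ca²⁺][CO3²⁻]/Ksp = (6.04×10^-3)(0.00732×10^-3) / 2.951×10^-7 = 0.150

Ω = 0.150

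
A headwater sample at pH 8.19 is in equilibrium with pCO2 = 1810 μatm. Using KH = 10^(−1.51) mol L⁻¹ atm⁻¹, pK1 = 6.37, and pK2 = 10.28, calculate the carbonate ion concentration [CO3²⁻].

[CO3²⁻] = 0.0300 mmol/L

[CO2*] = KH · pCO2 = 10^(−1.51) × 1810×10^-6 = 5.593×10^-5 mol/L
α₀ = 1/(1 + K1/[H⁺] + K1K2/[H⁺]²) = 1/(1 + 10^+1.82 + 10^-0.27) = 0.01479
DIC = [CO2*]/α₀ = 5.593×10^-5 / 0.01479 = 3.782 mmol/L
[CO3²⁻] = α₂·DIC; α₂ = 0.007944, so [CO3²⁻] = 0.007944 × 3.782 = 0.0300 mmol/L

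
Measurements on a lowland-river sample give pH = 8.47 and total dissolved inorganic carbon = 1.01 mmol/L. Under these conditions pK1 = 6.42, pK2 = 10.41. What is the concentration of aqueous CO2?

α₀ = 1 / (1 + K1/[H⁺] + K1K2/[H⁺]²) = 1 / (1 + 10^+2.05 + 10^+0.11)
   = 1 / (1 + 112.20 + 1.2882) = 1/114.49 = 0.008734
[CO2*] = α₀ × DIC = 0.008734 × 1.01 = 0.00882 mmol/L = 8.82 μmol/L

[CO2*] = 8.82 μmol/L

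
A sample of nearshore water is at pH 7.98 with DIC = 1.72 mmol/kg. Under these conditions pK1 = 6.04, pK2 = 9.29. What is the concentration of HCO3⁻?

α₁ = 1 / (1 + [H⁺]/K1 + K2/[H⁺]) = 1 / (1 + 10^-1.94 + 10^-1.31)
   = 1 / (1 + 0.011482 + 0.048978) = 1/1.0605 = 0.9430
[HCO3⁻] = α₁ × DIC = 0.9430 × 1.72 = 1.62 mmol/kg

[HCO3⁻] = 1.62 mmol/kg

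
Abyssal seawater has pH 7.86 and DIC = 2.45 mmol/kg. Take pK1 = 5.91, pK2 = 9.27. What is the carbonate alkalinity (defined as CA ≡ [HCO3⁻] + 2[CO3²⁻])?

CA = [HCO3⁻] + 2[CO3²⁻] = (α₁ + 2α₂)·DIC
At pH 7.86: [H⁺]/K1 = 10^-1.95 = 0.011220, K2/[H⁺] = 10^-1.41 = 0.038905
α₁ = 1/(1 + 0.011220 + 0.038905) = 1/1.0501 = 0.9523; α₂ = α₁·K2/[H⁺] = 0.03705
α₁ + 2α₂ = 1.0264
CA = 1.0264 × 2.45 = 2.51 mmol/kg

CA = 2.51 mmol/kg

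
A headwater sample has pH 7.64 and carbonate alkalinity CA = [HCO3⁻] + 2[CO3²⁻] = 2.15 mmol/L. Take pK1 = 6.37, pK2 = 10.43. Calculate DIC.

CA = [HCO3⁻] + 2[CO3²⁻] = (α₁ + 2α₂)·DIC
At pH 7.64: [H⁺]/K1 = 10^-1.27 = 0.053703, K2/[H⁺] = 10^-2.79 = 0.0016218
α₁ = 1/(1 + 0.053703 + 0.0016218) = 1/1.0553 = 0.9476; α₂ = α₁·K2/[H⁺] = 0.001537
α₁ + 2α₂ = 0.9506
DIC = CA / (α₁ + 2α₂) = 2.15 / 0.9506 = 2.26 mmol/L

DIC = 2.26 mmol/L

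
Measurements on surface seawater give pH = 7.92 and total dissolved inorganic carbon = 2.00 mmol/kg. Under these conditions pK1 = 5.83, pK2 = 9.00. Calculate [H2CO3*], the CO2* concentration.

[CO2*] = 14.9 μmol/kg

α₀ = 1 / (1 + K1/[H⁺] + K1K2/[H⁺]²) = 1 / (1 + 10^+2.09 + 10^+1.01)
   = 1 / (1 + 123.03 + 10.233) = 1/134.26 = 0.007448
[CO2*] = α₀ × DIC = 0.007448 × 2.00 = 0.0149 mmol/kg = 14.9 μmol/kg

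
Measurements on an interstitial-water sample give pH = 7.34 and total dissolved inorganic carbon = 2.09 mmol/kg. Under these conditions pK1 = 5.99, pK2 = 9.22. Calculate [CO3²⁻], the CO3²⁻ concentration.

[CO3²⁻] = 0.0260 mmol/kg

α₂ = 1 / (1 + [H⁺]/K2 + [H⁺]²/(K1K2)) = 1 / (1 + 10^+1.88 + 10^+0.53)
   = 1 / (1 + 75.858 + 3.3884) = 1/80.246 = 0.01246
[CO3²⁻] = α₂ × DIC = 0.01246 × 2.09 = 0.0260 mmol/kg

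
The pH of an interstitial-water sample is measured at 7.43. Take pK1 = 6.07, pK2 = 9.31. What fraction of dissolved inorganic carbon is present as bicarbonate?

α₁ = 0.946

α₁ = 1 / (1 + [H⁺]/K1 + K2/[H⁺]) = 1 / (1 + 10^-1.36 + 10^-1.88)
   = 1 / (1 + 0.043652 + 0.013183) = 1/1.0568 = 0.9462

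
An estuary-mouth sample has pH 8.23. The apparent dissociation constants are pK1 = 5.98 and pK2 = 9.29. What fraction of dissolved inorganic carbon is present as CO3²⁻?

α₂ = 1 / (1 + [H⁺]/K2 + [H⁺]²/(K1K2)) = 1 / (1 + 10^+1.06 + 10^-1.19)
   = 1 / (1 + 11.482 + 0.064565) = 1/12.546 = 0.07971

α₂ = 0.0797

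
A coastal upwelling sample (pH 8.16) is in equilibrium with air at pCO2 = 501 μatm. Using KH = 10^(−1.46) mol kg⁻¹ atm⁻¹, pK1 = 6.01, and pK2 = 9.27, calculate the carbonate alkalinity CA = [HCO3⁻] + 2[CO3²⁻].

[CO2*] = KH · pCO2 = 10^(−1.46) × 501×10^-6 = 1.737×10^-5 mol/kg
α₀ = 1/(1 + K1/[H⁺] + K1K2/[H⁺]²) = 1/(1 + 10^+2.15 + 10^+1.04) = 0.006527
DIC = [CO2*]/α₀ = 1.737×10^-5 / 0.006527 = 2.662 mmol/kg
CA = (α₁ + 2α₂)·DIC = (0.9219 + 2×0.07156) × 2.662 = 2.83 mmol/kg

CA = 2.83 mmol/kg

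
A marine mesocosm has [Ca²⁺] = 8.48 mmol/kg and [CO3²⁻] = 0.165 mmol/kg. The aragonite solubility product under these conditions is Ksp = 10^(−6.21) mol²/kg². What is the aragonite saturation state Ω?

Ksp = 10^(−6.21) = 6.166×10^-7
Ω = [Ca²⁺][CO3²⁻]/Ksp = (8.48×10^-3)(0.165×10^-3) / 6.166×10^-7 = 2.27

Ω = 2.27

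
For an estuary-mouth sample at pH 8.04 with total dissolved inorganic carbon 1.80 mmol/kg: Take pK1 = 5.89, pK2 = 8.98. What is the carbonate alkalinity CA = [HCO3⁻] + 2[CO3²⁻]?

CA = 1.97 mmol/kg

CA = [HCO3⁻] + 2[CO3²⁻] = (α₁ + 2α₂)·DIC
At pH 8.04: [H⁺]/K1 = 10^-2.15 = 0.0070795, K2/[H⁺] = 10^-0.94 = 0.11482
α₁ = 1/(1 + 0.0070795 + 0.11482) = 1/1.1219 = 0.8913; α₂ = α₁·K2/[H⁺] = 0.1023
α₁ + 2α₂ = 1.0960
CA = 1.0960 × 1.80 = 1.97 mmol/kg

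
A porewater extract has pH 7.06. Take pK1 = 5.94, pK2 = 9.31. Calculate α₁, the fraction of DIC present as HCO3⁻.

α₁ = 1 / (1 + [H⁺]/K1 + K2/[H⁺]) = 1 / (1 + 10^-1.12 + 10^-2.25)
   = 1 / (1 + 0.075858 + 0.0056234) = 1/1.0815 = 0.9247

α₁ = 0.925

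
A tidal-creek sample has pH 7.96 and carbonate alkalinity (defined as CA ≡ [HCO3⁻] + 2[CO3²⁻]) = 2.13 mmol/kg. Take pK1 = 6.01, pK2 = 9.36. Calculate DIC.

DIC = 2.07 mmol/kg

CA = [HCO3⁻] + 2[CO3²⁻] = (α₁ + 2α₂)·DIC
At pH 7.96: [H⁺]/K1 = 10^-1.95 = 0.011220, K2/[H⁺] = 10^-1.40 = 0.039811
α₁ = 1/(1 + 0.011220 + 0.039811) = 1/1.0510 = 0.9514; α₂ = α₁·K2/[H⁺] = 0.03788
α₁ + 2α₂ = 1.0272
DIC = CA / (α₁ + 2α₂) = 2.13 / 1.0272 = 2.07 mmol/kg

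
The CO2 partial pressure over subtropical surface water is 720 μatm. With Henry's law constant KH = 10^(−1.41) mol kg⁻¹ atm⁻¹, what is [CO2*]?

[CO2*] = 28.0 μmol/kg

KH = 10^(−1.41) = 3.890×10^-2 mol kg⁻¹ atm⁻¹
[CO2*] = KH · pCO2 = 3.890×10^-2 × 720×10^-6 atm = 2.80×10^-5 mol/kg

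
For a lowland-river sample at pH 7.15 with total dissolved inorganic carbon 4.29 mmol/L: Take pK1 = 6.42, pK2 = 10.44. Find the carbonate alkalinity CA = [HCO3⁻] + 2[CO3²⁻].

CA = [HCO3⁻] + 2[CO3²⁻] = (α₁ + 2α₂)·DIC
At pH 7.15: [H⁺]/K1 = 10^-0.73 = 0.18621, K2/[H⁺] = 10^-3.29 = 0.00051286
α₁ = 1/(1 + 0.18621 + 0.00051286) = 1/1.1867 = 0.8427; α₂ = α₁·K2/[H⁺] = 0.0004322
α₁ + 2α₂ = 0.8435
CA = 0.8435 × 4.29 = 3.62 mmol/L

CA = 3.62 mmol/L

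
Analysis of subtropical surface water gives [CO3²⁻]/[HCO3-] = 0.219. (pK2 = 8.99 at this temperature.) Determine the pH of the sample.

From K2 = [H⁺][CO3²⁻]/[HCO3-]:  pH = pK2 + log₁₀([CO3²⁻]/[HCO3-])
log₁₀(0.219) = -0.660
pH = 8.99 + (-0.660) = 8.33

pH = 8.33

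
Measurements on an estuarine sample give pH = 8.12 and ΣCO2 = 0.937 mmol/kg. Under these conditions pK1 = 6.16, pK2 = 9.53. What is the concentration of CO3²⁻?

α₂ = 1 / (1 + [H⁺]/K2 + [H⁺]²/(K1K2)) = 1 / (1 + 10^+1.41 + 10^-0.55)
   = 1 / (1 + 25.704 + 0.28184) = 1/26.986 = 0.03706
[CO3²⁻] = α₂ × DIC = 0.03706 × 0.937 = 0.0347 mmol/kg

[CO3²⁻] = 0.0347 mmol/kg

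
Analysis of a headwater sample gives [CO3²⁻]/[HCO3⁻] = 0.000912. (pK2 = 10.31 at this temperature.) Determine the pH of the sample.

From K2 = [H⁺][CO3²⁻]/[HCO3⁻]:  pH = pK2 + log₁₀([CO3²⁻]/[HCO3⁻])
log₁₀(0.000912) = -3.040
pH = 10.31 + (-3.040) = 7.27

pH = 7.27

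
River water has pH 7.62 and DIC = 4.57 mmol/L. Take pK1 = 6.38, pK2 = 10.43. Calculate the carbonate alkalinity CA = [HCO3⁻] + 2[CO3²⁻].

CA = [HCO3⁻] + 2[CO3²⁻] = (α₁ + 2α₂)·DIC
At pH 7.62: [H⁺]/K1 = 10^-1.24 = 0.057544, K2/[H⁺] = 10^-2.81 = 0.0015488
α₁ = 1/(1 + 0.057544 + 0.0015488) = 1/1.0591 = 0.9442; α₂ = α₁·K2/[H⁺] = 0.001462
α₁ + 2α₂ = 0.9471
CA = 0.9471 × 4.57 = 4.33 mmol/L

CA = 4.33 mmol/L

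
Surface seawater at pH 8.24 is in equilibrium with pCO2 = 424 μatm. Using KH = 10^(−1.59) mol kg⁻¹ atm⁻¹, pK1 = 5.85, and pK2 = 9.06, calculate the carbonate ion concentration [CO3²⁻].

[CO2*] = KH · pCO2 = 10^(−1.59) × 424×10^-6 = 1.090×10^-5 mol/kg
α₀ = 1/(1 + K1/[H⁺] + K1K2/[H⁺]²) = 1/(1 + 10^+2.39 + 10^+1.57) = 0.003526
DIC = [CO2*]/α₀ = 1.090×10^-5 / 0.003526 = 3.091 mmol/kg
[CO3²⁻] = α₂·DIC; α₂ = 0.1310, so [CO3²⁻] = 0.1310 × 3.091 = 0.405 mmol/kg

[CO3²⁻] = 0.405 mmol/kg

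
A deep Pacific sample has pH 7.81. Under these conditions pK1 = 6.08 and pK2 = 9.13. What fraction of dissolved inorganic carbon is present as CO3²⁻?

α₂ = 1 / (1 + [H⁺]/K2 + [H⁺]²/(K1K2)) = 1 / (1 + 10^+1.32 + 10^-0.41)
   = 1 / (1 + 20.893 + 0.38905) = 1/22.282 = 0.04488

α₂ = 0.0449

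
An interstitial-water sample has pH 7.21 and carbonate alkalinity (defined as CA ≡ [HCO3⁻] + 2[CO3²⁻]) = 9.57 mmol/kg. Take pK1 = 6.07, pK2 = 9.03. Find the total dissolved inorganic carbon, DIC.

DIC = 10.1 mmol/kg

CA = [HCO3⁻] + 2[CO3²⁻] = (α₁ + 2α₂)·DIC
At pH 7.21: [H⁺]/K1 = 10^-1.14 = 0.072444, K2/[H⁺] = 10^-1.82 = 0.015136
α₁ = 1/(1 + 0.072444 + 0.015136) = 1/1.0876 = 0.9195; α₂ = α₁·K2/[H⁺] = 0.01392
α₁ + 2α₂ = 0.9473
DIC = CA / (α₁ + 2α₂) = 9.57 / 0.9473 = 10.1 mmol/kg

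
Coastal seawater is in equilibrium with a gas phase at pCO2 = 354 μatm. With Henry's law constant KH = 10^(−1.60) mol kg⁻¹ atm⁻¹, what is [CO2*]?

[CO2*] = 8.89 μmol/kg

KH = 10^(−1.60) = 2.512×10^-2 mol kg⁻¹ atm⁻¹
[CO2*] = KH · pCO2 = 2.512×10^-2 × 354×10^-6 atm = 8.89×10^-6 mol/kg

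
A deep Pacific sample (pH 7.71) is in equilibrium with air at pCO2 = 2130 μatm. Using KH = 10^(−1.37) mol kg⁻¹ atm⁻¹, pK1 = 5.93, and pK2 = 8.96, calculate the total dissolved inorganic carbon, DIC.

[CO2*] = KH · pCO2 = 10^(−1.37) × 2130×10^-6 = 9.086×10^-5 mol/kg
α₀ = 1/(1 + K1/[H⁺] + K1K2/[H⁺]²) = 1/(1 + 10^+1.78 + 10^+0.53) = 0.01547
DIC = [CO2*]/α₀ = 9.086×10^-5 / 0.01547 = 5.87 mmol/kg

DIC = 5.87 mmol/kg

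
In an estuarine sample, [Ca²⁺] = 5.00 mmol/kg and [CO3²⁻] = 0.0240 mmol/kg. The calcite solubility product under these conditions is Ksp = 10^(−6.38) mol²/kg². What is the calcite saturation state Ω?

Ω = 0.288

Ksp = 10^(−6.38) = 4.169×10^-7
Ω = [Ca²⁺][CO3²⁻]/Ksp = (5.00×10^-3)(0.0240×10^-3) / 4.169×10^-7 = 0.288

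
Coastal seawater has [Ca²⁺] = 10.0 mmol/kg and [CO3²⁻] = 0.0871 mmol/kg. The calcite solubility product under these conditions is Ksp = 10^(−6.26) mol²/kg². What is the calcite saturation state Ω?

Ω = 1.58

Ksp = 10^(−6.26) = 5.495×10^-7
Ω = [Ca²⁺][CO3²⁻]/Ksp = (10.0×10^-3)(0.0871×10^-3) / 5.495×10^-7 = 1.58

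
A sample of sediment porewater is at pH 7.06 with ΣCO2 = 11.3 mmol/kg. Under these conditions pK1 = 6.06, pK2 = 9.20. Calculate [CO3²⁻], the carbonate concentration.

α₂ = 1 / (1 + [H⁺]/K2 + [H⁺]²/(K1K2)) = 1 / (1 + 10^+2.14 + 10^+1.14)
   = 1 / (1 + 138.04 + 13.804) = 1/152.84 = 0.006543
[CO3²⁻] = α₂ × DIC = 0.006543 × 11.3 = 0.0739 mmol/kg

[CO3²⁻] = 0.0739 mmol/kg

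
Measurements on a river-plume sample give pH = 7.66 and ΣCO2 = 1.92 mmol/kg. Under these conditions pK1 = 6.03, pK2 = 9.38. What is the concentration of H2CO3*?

α₀ = 1 / (1 + K1/[H⁺] + K1K2/[H⁺]²) = 1 / (1 + 10^+1.63 + 10^-0.09)
   = 1 / (1 + 42.658 + 0.81283) = 1/44.471 = 0.02249
[CO2*] = α₀ × DIC = 0.02249 × 1.92 = 0.0432 mmol/kg

[CO2*] = 0.0432 mmol/kg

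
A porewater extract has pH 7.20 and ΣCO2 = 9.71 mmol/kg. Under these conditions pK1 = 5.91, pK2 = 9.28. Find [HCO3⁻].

α₁ = 1 / (1 + [H⁺]/K1 + K2/[H⁺]) = 1 / (1 + 10^-1.29 + 10^-2.08)
   = 1 / (1 + 0.051286 + 0.0083176) = 1/1.0596 = 0.9437
[HCO3⁻] = α₁ × DIC = 0.9437 × 9.71 = 9.16 mmol/kg

[HCO3⁻] = 9.16 mmol/kg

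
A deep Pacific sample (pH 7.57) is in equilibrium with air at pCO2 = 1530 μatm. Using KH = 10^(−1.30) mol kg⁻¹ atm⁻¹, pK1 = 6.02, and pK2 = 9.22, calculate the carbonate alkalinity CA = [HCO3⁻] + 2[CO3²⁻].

[CO2*] = KH · pCO2 = 10^(−1.30) × 1530×10^-6 = 7.668×10^-5 mol/kg
α₀ = 1/(1 + K1/[H⁺] + K1K2/[H⁺]²) = 1/(1 + 10^+1.55 + 10^-0.10) = 0.02683
DIC = [CO2*]/α₀ = 7.668×10^-5 / 0.02683 = 2.858 mmol/kg
CA = (α₁ + 2α₂)·DIC = (0.9519 + 2×0.02131) × 2.858 = 2.84 mmol/kg

CA = 2.84 mmol/kg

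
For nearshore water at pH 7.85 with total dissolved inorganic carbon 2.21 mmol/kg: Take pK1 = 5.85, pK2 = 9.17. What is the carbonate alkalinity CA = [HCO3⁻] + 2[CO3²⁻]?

CA = 2.29 mmol/kg

CA = [HCO3⁻] + 2[CO3²⁻] = (α₁ + 2α₂)·DIC
At pH 7.85: [H⁺]/K1 = 10^-2.00 = 0.010000, K2/[H⁺] = 10^-1.32 = 0.047863
α₁ = 1/(1 + 0.010000 + 0.047863) = 1/1.0579 = 0.9453; α₂ = α₁·K2/[H⁺] = 0.04524
α₁ + 2α₂ = 1.0358
CA = 1.0358 × 2.21 = 2.29 mmol/kg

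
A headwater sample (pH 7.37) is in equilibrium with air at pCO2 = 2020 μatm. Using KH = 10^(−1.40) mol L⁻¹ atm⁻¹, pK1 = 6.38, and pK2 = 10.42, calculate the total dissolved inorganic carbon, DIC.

DIC = 0.867 mmol/L

[CO2*] = KH · pCO2 = 10^(−1.40) × 2020×10^-6 = 8.042×10^-5 mol/L
α₀ = 1/(1 + K1/[H⁺] + K1K2/[H⁺]²) = 1/(1 + 10^+0.99 + 10^-2.06) = 0.09276
DIC = [CO2*]/α₀ = 8.042×10^-5 / 0.09276 = 0.867 mmol/L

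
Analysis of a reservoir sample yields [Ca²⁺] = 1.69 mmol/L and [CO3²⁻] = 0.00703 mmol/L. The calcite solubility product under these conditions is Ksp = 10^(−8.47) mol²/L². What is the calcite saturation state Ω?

Ksp = 10^(−8.47) = 3.388×10^-9
Ω = [Ca²⁺][CO3²⁻]/Ksp = (1.69×10^-3)(0.00703×10^-3) / 3.388×10^-9 = 3.51

Ω = 3.51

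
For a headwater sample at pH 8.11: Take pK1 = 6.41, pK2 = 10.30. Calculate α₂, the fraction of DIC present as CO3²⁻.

α₂ = 0.00629

α₂ = 1 / (1 + [H⁺]/K2 + [H⁺]²/(K1K2)) = 1 / (1 + 10^+2.19 + 10^+0.49)
   = 1 / (1 + 154.88 + 3.0903) = 1/158.97 = 0.006290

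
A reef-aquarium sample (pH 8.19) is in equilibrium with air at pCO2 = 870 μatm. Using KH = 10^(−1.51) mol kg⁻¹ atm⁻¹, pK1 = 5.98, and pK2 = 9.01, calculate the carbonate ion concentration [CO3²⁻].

[CO2*] = KH · pCO2 = 10^(−1.51) × 870×10^-6 = 2.689×10^-5 mol/kg
α₀ = 1/(1 + K1/[H⁺] + K1K2/[H⁺]²) = 1/(1 + 10^+2.21 + 10^+1.39) = 0.005327
DIC = [CO2*]/α₀ = 2.689×10^-5 / 0.005327 = 5.047 mmol/kg
[CO3²⁻] = α₂·DIC; α₂ = 0.1308, so [CO3²⁻] = 0.1308 × 5.047 = 0.660 mmol/kg

[CO3²⁻] = 0.660 mmol/kg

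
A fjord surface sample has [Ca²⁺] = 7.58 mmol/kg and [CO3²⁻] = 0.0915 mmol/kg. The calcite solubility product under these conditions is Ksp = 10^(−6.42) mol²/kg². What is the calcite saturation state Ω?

Ω = 1.82

Ksp = 10^(−6.42) = 3.802×10^-7
Ω = [Ca²⁺][CO3²⁻]/Ksp = (7.58×10^-3)(0.0915×10^-3) / 3.802×10^-7 = 1.82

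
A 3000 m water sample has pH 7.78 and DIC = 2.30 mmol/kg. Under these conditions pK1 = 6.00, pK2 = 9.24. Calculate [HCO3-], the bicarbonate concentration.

[HCO3⁻] = 2.19 mmol/kg

α₁ = 1 / (1 + [H⁺]/K1 + K2/[H⁺]) = 1 / (1 + 10^-1.78 + 10^-1.46)
   = 1 / (1 + 0.016596 + 0.034674) = 1/1.0513 = 0.9512
[HCO3⁻] = α₁ × DIC = 0.9512 × 2.30 = 2.19 mmol/kg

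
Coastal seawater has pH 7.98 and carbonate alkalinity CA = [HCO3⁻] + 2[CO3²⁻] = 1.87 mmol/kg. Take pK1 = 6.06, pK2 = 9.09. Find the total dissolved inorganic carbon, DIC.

DIC = 1.76 mmol/kg

CA = [HCO3⁻] + 2[CO3²⁻] = (α₁ + 2α₂)·DIC
At pH 7.98: [H⁺]/K1 = 10^-1.92 = 0.012023, K2/[H⁺] = 10^-1.11 = 0.077625
α₁ = 1/(1 + 0.012023 + 0.077625) = 1/1.0896 = 0.9177; α₂ = α₁·K2/[H⁺] = 0.07124
α₁ + 2α₂ = 1.0602
DIC = CA / (α₁ + 2α₂) = 1.87 / 1.0602 = 1.76 mmol/kg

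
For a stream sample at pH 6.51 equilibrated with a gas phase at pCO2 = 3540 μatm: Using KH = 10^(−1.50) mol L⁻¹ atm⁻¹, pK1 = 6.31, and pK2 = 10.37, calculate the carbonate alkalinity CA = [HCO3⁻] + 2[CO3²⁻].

[CO2*] = KH · pCO2 = 10^(−1.50) × 3540×10^-6 = 1.119×10^-4 mol/L
α₀ = 1/(1 + K1/[H⁺] + K1K2/[H⁺]²) = 1/(1 + 10^+0.20 + 10^-3.66) = 0.3868
DIC = [CO2*]/α₀ = 1.119×10^-4 / 0.3868 = 0.2894 mmol/L
CA = (α₁ + 2α₂)·DIC = (0.6131 + 2×8.463×10^-5) × 0.2894 = 0.177 mmol/L

CA = 0.177 mmol/L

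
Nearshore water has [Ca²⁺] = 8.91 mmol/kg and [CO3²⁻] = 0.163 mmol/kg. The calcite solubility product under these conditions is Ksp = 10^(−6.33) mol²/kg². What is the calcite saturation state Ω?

Ω = 3.11

Ksp = 10^(−6.33) = 4.677×10^-7
Ω = [Ca²⁺][CO3²⁻]/Ksp = (8.91×10^-3)(0.163×10^-3) / 4.677×10^-7 = 3.11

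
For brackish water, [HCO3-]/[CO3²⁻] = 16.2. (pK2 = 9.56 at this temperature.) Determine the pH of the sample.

pH = 8.35

From K2 = [H⁺][CO3²⁻]/[HCO3-]:  pH = pK2 − log₁₀([HCO3-]/[CO3²⁻])
log₁₀(16.2) = +1.210
pH = 9.56 − (+1.210) = 8.35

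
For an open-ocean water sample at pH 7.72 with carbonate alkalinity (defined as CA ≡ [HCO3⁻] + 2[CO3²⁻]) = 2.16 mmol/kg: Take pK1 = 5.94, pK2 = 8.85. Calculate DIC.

DIC = 2.05 mmol/kg

CA = [HCO3⁻] + 2[CO3²⁻] = (α₁ + 2α₂)·DIC
At pH 7.72: [H⁺]/K1 = 10^-1.78 = 0.016596, K2/[H⁺] = 10^-1.13 = 0.074131
α₁ = 1/(1 + 0.016596 + 0.074131) = 1/1.0907 = 0.9168; α₂ = α₁·K2/[H⁺] = 0.06796
α₁ + 2α₂ = 1.0527
DIC = CA / (α₁ + 2α₂) = 2.16 / 1.0527 = 2.05 mmol/kg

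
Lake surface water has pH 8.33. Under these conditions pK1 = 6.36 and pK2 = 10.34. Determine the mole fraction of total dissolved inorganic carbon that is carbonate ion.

α₂ = 0.00958

α₂ = 1 / (1 + [H⁺]/K2 + [H⁺]²/(K1K2)) = 1 / (1 + 10^+2.01 + 10^+0.04)
   = 1 / (1 + 102.33 + 1.0965) = 1/104.43 = 0.009576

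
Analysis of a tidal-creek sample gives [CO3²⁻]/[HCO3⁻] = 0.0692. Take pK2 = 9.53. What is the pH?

From K2 = [H⁺][CO3²⁻]/[HCO3⁻]:  pH = pK2 + log₁₀([CO3²⁻]/[HCO3⁻])
log₁₀(0.0692) = -1.160
pH = 9.53 + (-1.160) = 8.37

pH = 8.37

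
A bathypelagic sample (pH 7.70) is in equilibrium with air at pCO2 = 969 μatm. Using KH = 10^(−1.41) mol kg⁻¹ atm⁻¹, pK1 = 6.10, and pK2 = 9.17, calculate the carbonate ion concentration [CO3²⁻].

[CO3²⁻] = 0.0509 mmol/kg

[CO2*] = KH · pCO2 = 10^(−1.41) × 969×10^-6 = 3.770×10^-5 mol/kg
α₀ = 1/(1 + K1/[H⁺] + K1K2/[H⁺]²) = 1/(1 + 10^+1.60 + 10^+0.13) = 0.02372
DIC = [CO2*]/α₀ = 3.770×10^-5 / 0.02372 = 1.589 mmol/kg
[CO3²⁻] = α₂·DIC; α₂ = 0.03200, so [CO3²⁻] = 0.03200 × 1.589 = 0.0509 mmol/kg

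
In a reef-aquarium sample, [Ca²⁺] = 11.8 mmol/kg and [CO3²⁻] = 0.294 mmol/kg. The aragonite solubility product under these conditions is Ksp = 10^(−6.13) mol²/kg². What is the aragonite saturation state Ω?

Ksp = 10^(−6.13) = 7.413×10^-7
Ω = [Ca²⁺][CO3²⁻]/Ksp = (11.8×10^-3)(0.294×10^-3) / 7.413×10^-7 = 4.68

Ω = 4.68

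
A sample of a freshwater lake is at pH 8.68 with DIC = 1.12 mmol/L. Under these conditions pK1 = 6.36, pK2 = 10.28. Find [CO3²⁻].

α₂ = 1 / (1 + [H⁺]/K2 + [H⁺]²/(K1K2)) = 1 / (1 + 10^+1.60 + 10^-0.72)
   = 1 / (1 + 39.811 + 0.19055) = 1/41.001 = 0.02439
[CO3²⁻] = α₂ × DIC = 0.02439 × 1.12 = 0.0273 mmol/L

[CO3²⁻] = 0.0273 mmol/L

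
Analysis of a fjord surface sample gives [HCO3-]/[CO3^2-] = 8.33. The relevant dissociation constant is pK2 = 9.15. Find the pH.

pH = 8.23

From K2 = [H⁺][CO3^2-]/[HCO3-]:  pH = pK2 − log₁₀([HCO3-]/[CO3^2-])
log₁₀(8.33) = +0.921
pH = 9.15 − (+0.921) = 8.23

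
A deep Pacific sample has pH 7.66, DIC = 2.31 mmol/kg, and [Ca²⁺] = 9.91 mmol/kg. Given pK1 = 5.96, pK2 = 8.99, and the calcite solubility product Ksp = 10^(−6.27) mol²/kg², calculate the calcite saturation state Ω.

α₂ = 1 / (1 + [H⁺]/K2 + [H⁺]²/(K1K2)) = 1 / (1 + 10^+1.33 + 10^-0.37)
   = 1 / (1 + 21.380 + 0.42658) = 1/22.806 = 0.04385
[CO3²⁻] = α₂ × DIC = 0.04385 × 2.31 = 0.1013 mmol/kg
Ksp = 10^(−6.27) = 5.370×10^-7
Ω = [Ca²⁺][CO3²⁻]/Ksp = (9.91×10^-3)(1.013×10^-4) / 5.370×10^-7 = 1.87

Ω = 1.87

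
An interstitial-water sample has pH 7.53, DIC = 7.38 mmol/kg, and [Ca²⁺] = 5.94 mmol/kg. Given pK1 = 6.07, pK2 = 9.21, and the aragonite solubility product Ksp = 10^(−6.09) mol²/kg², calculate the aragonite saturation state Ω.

α₂ = 1 / (1 + [H⁺]/K2 + [H⁺]²/(K1K2)) = 1 / (1 + 10^+1.68 + 10^+0.22)
   = 1 / (1 + 47.863 + 1.6596) = 1/50.523 = 0.01979
[CO3²⁻] = α₂ × DIC = 0.01979 × 7.38 = 0.1461 mmol/kg
Ksp = 10^(−6.09) = 8.128×10^-7
Ω = [Ca²⁺][CO3²⁻]/Ksp = (5.94×10^-3)(1.461×10^-4) / 8.128×10^-7 = 1.07

Ω = 1.07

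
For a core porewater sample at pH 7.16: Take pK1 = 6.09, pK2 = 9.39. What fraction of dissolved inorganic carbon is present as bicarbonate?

α₁ = 0.917

α₁ = 1 / (1 + [H⁺]/K1 + K2/[H⁺]) = 1 / (1 + 10^-1.07 + 10^-2.23)
   = 1 / (1 + 0.085114 + 0.0058884) = 1/1.0910 = 0.9166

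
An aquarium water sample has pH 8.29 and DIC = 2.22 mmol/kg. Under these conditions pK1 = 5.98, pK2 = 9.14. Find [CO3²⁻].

[CO3²⁻] = 0.274 mmol/kg

α₂ = 1 / (1 + [H⁺]/K2 + [H⁺]²/(K1K2)) = 1 / (1 + 10^+0.85 + 10^-1.46)
   = 1 / (1 + 7.0795 + 0.034674) = 1/8.1141 = 0.1232
[CO3²⁻] = α₂ × DIC = 0.1232 × 2.22 = 0.274 mmol/kg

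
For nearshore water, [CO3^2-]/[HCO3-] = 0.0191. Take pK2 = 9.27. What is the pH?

From K2 = [H⁺][CO3^2-]/[HCO3-]:  pH = pK2 + log₁₀([CO3^2-]/[HCO3-])
log₁₀(0.0191) = -1.719
pH = 9.27 + (-1.719) = 7.55

pH = 7.55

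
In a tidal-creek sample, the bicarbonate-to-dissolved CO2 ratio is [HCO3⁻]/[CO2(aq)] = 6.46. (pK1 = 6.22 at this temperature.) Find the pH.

pH = 7.03

From K1 = [H⁺][HCO3⁻]/[CO2(aq)]:  pH = pK1 + log₁₀([HCO3⁻]/[CO2(aq)])
log₁₀(6.46) = +0.810
pH = 6.22 + (+0.810) = 7.03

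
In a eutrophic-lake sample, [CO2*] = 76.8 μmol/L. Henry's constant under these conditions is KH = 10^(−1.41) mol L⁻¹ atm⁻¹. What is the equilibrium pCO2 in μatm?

KH = 10^(−1.41) = 3.890×10^-2 mol L⁻¹ atm⁻¹
pCO2 = [CO2*]/KH = 76.8×10^-6 / 3.890×10^-2 = 1.97×10^-3 atm = 1970 μatm

pCO2 = 1970 μatm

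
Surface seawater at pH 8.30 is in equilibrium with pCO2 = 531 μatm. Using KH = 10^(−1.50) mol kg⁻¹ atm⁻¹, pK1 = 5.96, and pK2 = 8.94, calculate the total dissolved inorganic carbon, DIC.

[CO2*] = KH · pCO2 = 10^(−1.50) × 531×10^-6 = 1.679×10^-5 mol/kg
α₀ = 1/(1 + K1/[H⁺] + K1K2/[H⁺]²) = 1/(1 + 10^+2.34 + 10^+1.70) = 0.003705
DIC = [CO2*]/α₀ = 1.679×10^-5 / 0.003705 = 4.53 mmol/kg

DIC = 4.53 mmol/kg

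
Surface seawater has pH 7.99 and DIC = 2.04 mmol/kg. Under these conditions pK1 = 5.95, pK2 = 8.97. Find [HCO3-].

[HCO3⁻] = 1.83 mmol/kg

α₁ = 1 / (1 + [H⁺]/K1 + K2/[H⁺]) = 1 / (1 + 10^-2.04 + 10^-0.98)
   = 1 / (1 + 0.0091201 + 0.10471) = 1/1.1138 = 0.8978
[HCO3⁻] = α₁ × DIC = 0.8978 × 2.04 = 1.83 mmol/kg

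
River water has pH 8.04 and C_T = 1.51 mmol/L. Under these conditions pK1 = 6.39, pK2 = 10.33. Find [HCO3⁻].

α₁ = 1 / (1 + [H⁺]/K1 + K2/[H⁺]) = 1 / (1 + 10^-1.65 + 10^-2.29)
   = 1 / (1 + 0.022387 + 0.0051286) = 1/1.0275 = 0.9732
[HCO3⁻] = α₁ × DIC = 0.9732 × 1.51 = 1.47 mmol/L

[HCO3⁻] = 1.47 mmol/L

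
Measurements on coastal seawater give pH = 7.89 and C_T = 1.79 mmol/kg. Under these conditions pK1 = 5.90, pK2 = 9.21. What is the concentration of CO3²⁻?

α₂ = 1 / (1 + [H⁺]/K2 + [H⁺]²/(K1K2)) = 1 / (1 + 10^+1.32 + 10^-0.67)
   = 1 / (1 + 20.893 + 0.21380) = 1/22.107 = 0.04524
[CO3²⁻] = α₂ × DIC = 0.04524 × 1.79 = 0.0810 mmol/kg

[CO3²⁻] = 0.0810 mmol/kg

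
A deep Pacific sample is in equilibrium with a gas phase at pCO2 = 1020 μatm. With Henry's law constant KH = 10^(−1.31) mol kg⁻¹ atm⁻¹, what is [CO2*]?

KH = 10^(−1.31) = 4.898×10^-2 mol kg⁻¹ atm⁻¹
[CO2*] = KH · pCO2 = 4.898×10^-2 × 1020×10^-6 atm = 5.00×10^-5 mol/kg

[CO2*] = 50.0 μmol/kg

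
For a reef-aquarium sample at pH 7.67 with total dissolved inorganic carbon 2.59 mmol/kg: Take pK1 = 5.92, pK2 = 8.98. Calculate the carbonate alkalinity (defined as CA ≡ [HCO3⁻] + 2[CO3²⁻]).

CA = [HCO3⁻] + 2[CO3²⁻] = (α₁ + 2α₂)·DIC
At pH 7.67: [H⁺]/K1 = 10^-1.75 = 0.017783, K2/[H⁺] = 10^-1.31 = 0.048978
α₁ = 1/(1 + 0.017783 + 0.048978) = 1/1.0668 = 0.9374; α₂ = α₁·K2/[H⁺] = 0.04591
α₁ + 2α₂ = 1.0292
CA = 1.0292 × 2.59 = 2.67 mmol/kg

CA = 2.67 mmol/kg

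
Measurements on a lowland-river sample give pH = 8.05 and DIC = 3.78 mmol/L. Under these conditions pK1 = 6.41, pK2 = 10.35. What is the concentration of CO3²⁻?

[CO3²⁻] = 18.4 μmol/L

α₂ = 1 / (1 + [H⁺]/K2 + [H⁺]²/(K1K2)) = 1 / (1 + 10^+2.30 + 10^+0.66)
   = 1 / (1 + 199.53 + 4.5709) = 1/205.10 = 0.004876
[CO3²⁻] = α₂ × DIC = 0.004876 × 3.78 = 0.0184 mmol/L = 18.4 μmol/L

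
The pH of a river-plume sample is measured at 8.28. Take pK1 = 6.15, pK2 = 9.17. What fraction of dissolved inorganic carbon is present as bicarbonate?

α₁ = 1 / (1 + [H⁺]/K1 + K2/[H⁺]) = 1 / (1 + 10^-2.13 + 10^-0.89)
   = 1 / (1 + 0.0074131 + 0.12882) = 1/1.1362 = 0.8801

α₁ = 0.880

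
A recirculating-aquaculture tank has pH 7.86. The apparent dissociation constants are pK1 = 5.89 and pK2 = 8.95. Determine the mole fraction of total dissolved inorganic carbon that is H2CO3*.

α₀ = 1 / (1 + K1/[H⁺] + K1K2/[H⁺]²) = 1 / (1 + 10^+1.97 + 10^+0.88)
   = 1 / (1 + 93.325 + 7.5858) = 1/101.91 = 0.009812

α₀ = 0.00981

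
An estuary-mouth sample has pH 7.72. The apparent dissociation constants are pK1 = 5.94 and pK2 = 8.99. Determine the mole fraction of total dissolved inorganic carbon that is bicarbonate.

α₁ = 0.934

α₁ = 1 / (1 + [H⁺]/K1 + K2/[H⁺]) = 1 / (1 + 10^-1.78 + 10^-1.27)
   = 1 / (1 + 0.016596 + 0.053703) = 1/1.0703 = 0.9343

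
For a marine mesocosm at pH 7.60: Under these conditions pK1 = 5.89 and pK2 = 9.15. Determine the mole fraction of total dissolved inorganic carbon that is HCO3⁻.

α₁ = 1 / (1 + [H⁺]/K1 + K2/[H⁺]) = 1 / (1 + 10^-1.71 + 10^-1.55)
   = 1 / (1 + 0.019498 + 0.028184) = 1/1.0477 = 0.9545

α₁ = 0.954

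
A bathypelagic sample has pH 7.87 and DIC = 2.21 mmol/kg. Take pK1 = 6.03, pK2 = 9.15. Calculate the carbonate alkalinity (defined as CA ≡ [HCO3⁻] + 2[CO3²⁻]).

CA = [HCO3⁻] + 2[CO3²⁻] = (α₁ + 2α₂)·DIC
At pH 7.87: [H⁺]/K1 = 10^-1.84 = 0.014454, K2/[H⁺] = 10^-1.28 = 0.052481
α₁ = 1/(1 + 0.014454 + 0.052481) = 1/1.0669 = 0.9373; α₂ = α₁·K2/[H⁺] = 0.04919
α₁ + 2α₂ = 1.0356
CA = 1.0356 × 2.21 = 2.29 mmol/kg

CA = 2.29 mmol/kg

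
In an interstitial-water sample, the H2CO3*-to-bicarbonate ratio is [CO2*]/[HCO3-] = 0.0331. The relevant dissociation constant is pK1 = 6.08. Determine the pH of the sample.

pH = 7.56

From K1 = [H⁺][HCO3-]/[CO2*]:  pH = pK1 − log₁₀([CO2*]/[HCO3-])
log₁₀(0.0331) = -1.480
pH = 6.08 − (-1.480) = 7.56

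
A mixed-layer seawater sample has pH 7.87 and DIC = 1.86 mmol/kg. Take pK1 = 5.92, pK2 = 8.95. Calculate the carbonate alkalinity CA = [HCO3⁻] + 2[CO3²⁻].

CA = [HCO3⁻] + 2[CO3²⁻] = (α₁ + 2α₂)·DIC
At pH 7.87: [H⁺]/K1 = 10^-1.95 = 0.011220, K2/[H⁺] = 10^-1.08 = 0.083176
α₁ = 1/(1 + 0.011220 + 0.083176) = 1/1.0944 = 0.9137; α₂ = α₁·K2/[H⁺] = 0.07600
α₁ + 2α₂ = 1.0657
CA = 1.0657 × 1.86 = 1.98 mmol/kg

CA = 1.98 mmol/kg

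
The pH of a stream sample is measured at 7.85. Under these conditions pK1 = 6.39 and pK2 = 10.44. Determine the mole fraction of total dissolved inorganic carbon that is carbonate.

α₂ = 0.00248

α₂ = 1 / (1 + [H⁺]/K2 + [H⁺]²/(K1K2)) = 1 / (1 + 10^+2.59 + 10^+1.13)
   = 1 / (1 + 389.05 + 13.490) = 1/403.53 = 0.002478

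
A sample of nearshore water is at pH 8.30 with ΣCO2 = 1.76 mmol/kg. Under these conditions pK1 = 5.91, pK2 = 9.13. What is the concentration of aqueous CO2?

α₀ = 1 / (1 + K1/[H⁺] + K1K2/[H⁺]²) = 1 / (1 + 10^+2.39 + 10^+1.56)
   = 1 / (1 + 245.47 + 36.308) = 1/282.78 = 0.003536
[CO2*] = α₀ × DIC = 0.003536 × 1.76 = 0.00622 mmol/kg = 6.22 μmol/kg

[CO2*] = 6.22 μmol/kg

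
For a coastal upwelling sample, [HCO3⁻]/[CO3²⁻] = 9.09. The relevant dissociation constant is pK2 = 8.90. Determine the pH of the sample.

pH = 7.94

From K2 = [H⁺][CO3²⁻]/[HCO3⁻]:  pH = pK2 − log₁₀([HCO3⁻]/[CO3²⁻])
log₁₀(9.09) = +0.959
pH = 8.90 − (+0.959) = 7.94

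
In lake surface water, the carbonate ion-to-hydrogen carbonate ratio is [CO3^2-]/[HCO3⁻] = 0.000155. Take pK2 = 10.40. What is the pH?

From K2 = [H⁺][CO3^2-]/[HCO3⁻]:  pH = pK2 + log₁₀([CO3^2-]/[HCO3⁻])
log₁₀(0.000155) = -3.810
pH = 10.40 + (-3.810) = 6.59

pH = 6.59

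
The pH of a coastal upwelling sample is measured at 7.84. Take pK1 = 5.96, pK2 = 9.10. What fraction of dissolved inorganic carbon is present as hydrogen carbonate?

α₁ = 1 / (1 + [H⁺]/K1 + K2/[H⁺]) = 1 / (1 + 10^-1.88 + 10^-1.26)
   = 1 / (1 + 0.013183 + 0.054954) = 1/1.0681 = 0.9362

α₁ = 0.936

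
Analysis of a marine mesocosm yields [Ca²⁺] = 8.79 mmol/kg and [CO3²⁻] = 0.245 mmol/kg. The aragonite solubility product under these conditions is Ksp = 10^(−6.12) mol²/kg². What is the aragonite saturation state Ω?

Ksp = 10^(−6.12) = 7.586×10^-7
Ω = [Ca²⁺][CO3²⁻]/Ksp = (8.79×10^-3)(0.245×10^-3) / 7.586×10^-7 = 2.84

Ω = 2.84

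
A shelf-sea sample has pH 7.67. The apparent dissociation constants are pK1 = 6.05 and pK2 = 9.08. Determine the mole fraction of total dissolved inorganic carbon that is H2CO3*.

α₀ = 0.0226

α₀ = 1 / (1 + K1/[H⁺] + K1K2/[H⁺]²) = 1 / (1 + 10^+1.62 + 10^+0.21)
   = 1 / (1 + 41.687 + 1.6218) = 1/44.309 = 0.02257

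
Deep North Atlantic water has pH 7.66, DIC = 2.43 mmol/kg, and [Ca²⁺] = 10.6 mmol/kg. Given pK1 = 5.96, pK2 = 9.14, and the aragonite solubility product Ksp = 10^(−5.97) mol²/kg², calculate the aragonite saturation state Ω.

Ω = 0.756

α₂ = 1 / (1 + [H⁺]/K2 + [H⁺]²/(K1K2)) = 1 / (1 + 10^+1.48 + 10^-0.22)
   = 1 / (1 + 30.200 + 0.60256) = 1/31.802 = 0.03144
[CO3²⁻] = α₂ × DIC = 0.03144 × 2.43 = 0.07641 mmol/kg
Ksp = 10^(−5.97) = 1.072×10^-6
Ω = [Ca²⁺][CO3²⁻]/Ksp = (10.6×10^-3)(7.641×10^-5) / 1.072×10^-6 = 0.756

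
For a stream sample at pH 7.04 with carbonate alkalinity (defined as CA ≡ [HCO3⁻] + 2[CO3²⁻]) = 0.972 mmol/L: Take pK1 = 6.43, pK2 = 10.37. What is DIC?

DIC = 1.21 mmol/L

CA = [HCO3⁻] + 2[CO3²⁻] = (α₁ + 2α₂)·DIC
At pH 7.04: [H⁺]/K1 = 10^-0.61 = 0.24547, K2/[H⁺] = 10^-3.33 = 0.00046774
α₁ = 1/(1 + 0.24547 + 0.00046774) = 1/1.2459 = 0.8026; α₂ = α₁·K2/[H⁺] = 0.0003754
α₁ + 2α₂ = 0.8034
DIC = CA / (α₁ + 2α₂) = 0.972 / 0.8034 = 1.21 mmol/L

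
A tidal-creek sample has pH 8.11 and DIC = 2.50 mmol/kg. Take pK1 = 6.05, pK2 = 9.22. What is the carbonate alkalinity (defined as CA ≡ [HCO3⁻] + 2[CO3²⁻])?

CA = 2.66 mmol/kg

CA = [HCO3⁻] + 2[CO3²⁻] = (α₁ + 2α₂)·DIC
At pH 8.11: [H⁺]/K1 = 10^-2.06 = 0.0087096, K2/[H⁺] = 10^-1.11 = 0.077625
α₁ = 1/(1 + 0.0087096 + 0.077625) = 1/1.0863 = 0.9205; α₂ = α₁·K2/[H⁺] = 0.07146
α₁ + 2α₂ = 1.0634
CA = 1.0634 × 2.50 = 2.66 mmol/kg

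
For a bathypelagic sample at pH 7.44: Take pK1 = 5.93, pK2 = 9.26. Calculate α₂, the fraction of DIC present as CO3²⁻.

α₂ = 0.0145

α₂ = 1 / (1 + [H⁺]/K2 + [H⁺]²/(K1K2)) = 1 / (1 + 10^+1.82 + 10^+0.31)
   = 1 / (1 + 66.069 + 2.0417) = 1/69.111 = 0.01447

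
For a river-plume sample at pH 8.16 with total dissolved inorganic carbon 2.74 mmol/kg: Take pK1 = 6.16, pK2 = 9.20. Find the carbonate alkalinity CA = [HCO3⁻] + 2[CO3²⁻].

CA = [HCO3⁻] + 2[CO3²⁻] = (α₁ + 2α₂)·DIC
At pH 8.16: [H⁺]/K1 = 10^-2.00 = 0.010000, K2/[H⁺] = 10^-1.04 = 0.091201
α₁ = 1/(1 + 0.010000 + 0.091201) = 1/1.1012 = 0.9081; α₂ = α₁·K2/[H⁺] = 0.08282
α₁ + 2α₂ = 1.0737
CA = 1.0737 × 2.74 = 2.94 mmol/kg

CA = 2.94 mmol/kg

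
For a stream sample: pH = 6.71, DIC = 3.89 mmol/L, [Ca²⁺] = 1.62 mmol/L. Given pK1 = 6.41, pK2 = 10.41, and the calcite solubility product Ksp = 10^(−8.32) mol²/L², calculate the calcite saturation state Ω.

α₂ = 1 / (1 + [H⁺]/K2 + [H⁺]²/(K1K2)) = 1 / (1 + 10^+3.70 + 10^+3.40)
   = 1 / (1 + 5011.9 + 2511.9) = 1/7524.8 = 0.0001329
[CO3²⁻] = α₂ × DIC = 0.0001329 × 3.89 = 0.0005170 mmol/L = 0.5170 μmol/L
Ksp = 10^(−8.32) = 4.786×10^-9
Ω = [Ca²⁺][CO3²⁻]/Ksp = (1.62×10^-3)(5.170×10^-7) / 4.786×10^-9 = 0.175

Ω = 0.175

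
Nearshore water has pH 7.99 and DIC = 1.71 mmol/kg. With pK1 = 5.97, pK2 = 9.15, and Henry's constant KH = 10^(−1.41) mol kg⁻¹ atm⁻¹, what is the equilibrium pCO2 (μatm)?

pCO2 = 389 μatm

α₀ = 1 / (1 + K1/[H⁺] + K1K2/[H⁺]²) = 1 / (1 + 10^+2.02 + 10^+0.86)
   = 1 / (1 + 104.71 + 7.2444) = 1/112.96 = 0.008853
[CO2*] = α₀ × DIC = 0.008853 × 1.71 = 0.01514 mmol/kg = 15.14 μmol/kg
pCO2 = [CO2*]/KH = 1.514×10^-5 / 3.890×10^-2 = 389 μatm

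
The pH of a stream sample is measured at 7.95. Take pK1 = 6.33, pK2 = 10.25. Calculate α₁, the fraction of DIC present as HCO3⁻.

α₁ = 0.972

α₁ = 1 / (1 + [H⁺]/K1 + K2/[H⁺]) = 1 / (1 + 10^-1.62 + 10^-2.30)
   = 1 / (1 + 0.023988 + 0.0050119) = 1/1.0290 = 0.9718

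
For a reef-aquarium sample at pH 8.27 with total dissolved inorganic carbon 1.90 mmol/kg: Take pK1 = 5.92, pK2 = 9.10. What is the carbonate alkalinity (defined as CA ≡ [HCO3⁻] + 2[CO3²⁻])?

CA = [HCO3⁻] + 2[CO3²⁻] = (α₁ + 2α₂)·DIC
At pH 8.27: [H⁺]/K1 = 10^-2.35 = 0.0044668, K2/[H⁺] = 10^-0.83 = 0.14791
α₁ = 1/(1 + 0.0044668 + 0.14791) = 1/1.1524 = 0.8678; α₂ = α₁·K2/[H⁺] = 0.1284
α₁ + 2α₂ = 1.1245
CA = 1.1245 × 1.90 = 2.14 mmol/kg

CA = 2.14 mmol/kg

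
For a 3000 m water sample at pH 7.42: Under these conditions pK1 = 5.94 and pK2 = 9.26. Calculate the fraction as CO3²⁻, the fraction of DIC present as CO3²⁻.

α₂ = 1 / (1 + [H⁺]/K2 + [H⁺]²/(K1K2)) = 1 / (1 + 10^+1.84 + 10^+0.36)
   = 1 / (1 + 69.183 + 2.2909) = 1/72.474 = 0.01380

α₂ = 0.0138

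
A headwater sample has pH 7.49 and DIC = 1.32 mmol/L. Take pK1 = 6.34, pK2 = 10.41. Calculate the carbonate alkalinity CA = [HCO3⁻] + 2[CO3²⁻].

CA = 1.23 mmol/L

CA = [HCO3⁻] + 2[CO3²⁻] = (α₁ + 2α₂)·DIC
At pH 7.49: [H⁺]/K1 = 10^-1.15 = 0.070795, K2/[H⁺] = 10^-2.92 = 0.0012023
α₁ = 1/(1 + 0.070795 + 0.0012023) = 1/1.0720 = 0.9328; α₂ = α₁·K2/[H⁺] = 0.001122
α₁ + 2α₂ = 0.9351
CA = 0.9351 × 1.32 = 1.23 mmol/L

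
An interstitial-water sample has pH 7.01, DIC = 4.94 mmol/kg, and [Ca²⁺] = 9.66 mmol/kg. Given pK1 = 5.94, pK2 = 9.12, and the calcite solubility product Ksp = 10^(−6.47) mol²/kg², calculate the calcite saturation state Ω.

Ω = 1.00

α₂ = 1 / (1 + [H⁺]/K2 + [H⁺]²/(K1K2)) = 1 / (1 + 10^+2.11 + 10^+1.04)
   = 1 / (1 + 128.82 + 10.965) = 1/140.79 = 0.007103
[CO3²⁻] = α₂ × DIC = 0.007103 × 4.94 = 0.03509 mmol/kg
Ksp = 10^(−6.47) = 3.388×10^-7
Ω = [Ca²⁺][CO3²⁻]/Ksp = (9.66×10^-3)(3.509×10^-5) / 3.388×10^-7 = 1.00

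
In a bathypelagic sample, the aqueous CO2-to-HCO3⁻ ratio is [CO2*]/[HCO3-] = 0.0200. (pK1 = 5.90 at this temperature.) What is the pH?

From K1 = [H⁺][HCO3-]/[CO2*]:  pH = pK1 − log₁₀([CO2*]/[HCO3-])
log₁₀(0.0200) = -1.699
pH = 5.90 − (-1.699) = 7.60

pH = 7.60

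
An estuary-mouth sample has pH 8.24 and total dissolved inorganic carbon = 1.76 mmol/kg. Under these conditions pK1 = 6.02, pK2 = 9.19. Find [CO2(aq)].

[CO2*] = 9.48 μmol/kg

α₀ = 1 / (1 + K1/[H⁺] + K1K2/[H⁺]²) = 1 / (1 + 10^+2.22 + 10^+1.27)
   = 1 / (1 + 165.96 + 18.621) = 1/185.58 = 0.005389
[CO2*] = α₀ × DIC = 0.005389 × 1.76 = 0.00948 mmol/kg = 9.48 μmol/kg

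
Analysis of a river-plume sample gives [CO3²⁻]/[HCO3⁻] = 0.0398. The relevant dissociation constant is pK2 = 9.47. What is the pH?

pH = 8.07

From K2 = [H⁺][CO3²⁻]/[HCO3⁻]:  pH = pK2 + log₁₀([CO3²⁻]/[HCO3⁻])
log₁₀(0.0398) = -1.400
pH = 9.47 + (-1.400) = 8.07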